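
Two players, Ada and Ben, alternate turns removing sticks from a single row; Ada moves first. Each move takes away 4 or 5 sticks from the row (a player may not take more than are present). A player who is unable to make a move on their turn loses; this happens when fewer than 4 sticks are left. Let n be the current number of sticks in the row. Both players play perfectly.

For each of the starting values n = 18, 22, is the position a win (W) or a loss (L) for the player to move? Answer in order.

Classify positions by backward induction: terminal positions (no move available) are L. From any other position, the mover wins iff some move reaches an L.
n=0: no move → L
n=1: no move → L
n=2: no move → L
n=3: no move → L
n=4: W (go to 0, an L position)
n=5: W (go to 1, an L position)
n=6: W (go to 2, an L position)
n=7: W (go to 3, an L position)
n=8: W (go to 3, an L position)
n=9: L (options 5(W), 4(W) are all W)
n=10: L (options 6(W), 5(W) are all W)
n=11: L (options 7(W), 6(W) are all W)
n=12: L (options 8(W), 7(W) are all W)
n=13: W (go to 9, an L position)
n=14: W (go to 10, an L position)
n=15: W (go to 11, an L position)
n=16: W (go to 12, an L position)
n=17: W (go to 12, an L position)
n=18: L (options 14(W), 13(W) are all W)
n=19: L (options 15(W), 14(W) are all W)
n=20: L (options 16(W), 15(W) are all W)
n=21: L (options 17(W), 16(W) are all W)
n=22: W (go to 18, an L position)

18: L, 22: W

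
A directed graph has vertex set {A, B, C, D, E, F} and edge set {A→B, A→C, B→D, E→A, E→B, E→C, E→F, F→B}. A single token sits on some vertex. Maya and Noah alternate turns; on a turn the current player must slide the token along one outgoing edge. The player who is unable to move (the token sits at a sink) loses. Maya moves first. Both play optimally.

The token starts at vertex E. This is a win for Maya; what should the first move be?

Classify positions by backward induction: terminal positions (no move available) are L. From any other position, the mover wins iff some move reaches an L.
Every edge goes from a vertex to one that appears earlier in the order D, C, B, F, A, E, so processing vertices in that order labels each vertex after all of its successors.
D: no outgoing edge → L
C: no outgoing edge → L
B: can move to D, which is L ⇒ W
F: the only move is to B(W), a W ⇒ L
A: can move to C, which is L ⇒ W
E: can move to F, which is L ⇒ W
From E, the L positions reachable in one move are: F, C. Any move reaching one of these is winning.

Move to F.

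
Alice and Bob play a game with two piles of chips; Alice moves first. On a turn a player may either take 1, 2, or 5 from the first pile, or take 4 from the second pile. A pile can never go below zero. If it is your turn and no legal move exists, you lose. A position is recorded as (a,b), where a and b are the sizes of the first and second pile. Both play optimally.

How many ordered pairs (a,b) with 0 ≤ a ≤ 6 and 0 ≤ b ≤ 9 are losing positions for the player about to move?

26

Build the W/L table. Terminal = L. A non-terminal position is W if it has a move to some L; otherwise it is L.
Every move lowers a or b (never raises either), so fill the grid row by row in increasing a, and left to right within a row: each cell's successors are then already labelled.
      b=0  b=1  b=2  b=3  b=4  b=5  b=6  b=7  b=8  b=9
a=0:    L    L    L    L    W    W    W    W    L    L
a=1:    W    W    W    W    L    L    L    L    W    W
a=2:    W    W    W    W    W    W    W    W    W    W
a=3:    L    L    L    L    W    W    W    W    L    L
a=4:    W    W    W    W    L    L    L    L    W    W
a=5:    W    W    W    W    W    W    W    W    W    W
a=6:    L    L    L    L    W    W    W    W    L    L
Cells with no legal move (terminal, hence L): (0,0), (0,1), (0,2), (0,3).
The remaining L cells, each justified by listing all of its moves:
(0,8): the only move is to (0,4)(W), a W ⇒ L
(0,9): the only move is to (0,5)(W), a W ⇒ L
(1,4): moves to (0,4)(W), (1,0)(W); every one is W ⇒ L
(1,5): moves to (0,5)(W), (1,1)(W); every one is W ⇒ L
(1,6): moves to (0,6)(W), (1,2)(W); every one is W ⇒ L
(1,7): moves to (0,7)(W), (1,3)(W); every one is W ⇒ L
(3,0): moves to (2,0)(W), (1,0)(W); every one is W ⇒ L
(3,1): moves to (2,1)(W), (1,1)(W); every one is W ⇒ L
(3,2): moves to (2,2)(W), (1,2)(W); every one is W ⇒ L
(3,3): moves to (2,3)(W), (1,3)(W); every one is W ⇒ L
(3,8): moves to (2,8)(W), (1,8)(W), (3,4)(W); every one is W ⇒ L
(3,9): moves to (2,9)(W), (1,9)(W), (3,5)(W); every one is W ⇒ L
(4,4): moves to (3,4)(W), (2,4)(W), (4,0)(W); every one is W ⇒ L
(4,5): moves to (3,5)(W), (2,5)(W), (4,1)(W); every one is W ⇒ L
(4,6): moves to (3,6)(W), (2,6)(W), (4,2)(W); every one is W ⇒ L
(4,7): moves to (3,7)(W), (2,7)(W), (4,3)(W); every one is W ⇒ L
(6,0): moves to (5,0)(W), (4,0)(W), (1,0)(W); every one is W ⇒ L
(6,1): moves to (5,1)(W), (4,1)(W), (1,1)(W); every one is W ⇒ L
(6,2): moves to (5,2)(W), (4,2)(W), (1,2)(W); every one is W ⇒ L
(6,3): moves to (5,3)(W), (4,3)(W), (1,3)(W); every one is W ⇒ L
(6,8): moves to (5,8)(W), (4,8)(W), (1,8)(W), (6,4)(W); every one is W ⇒ L
(6,9): moves to (5,9)(W), (4,9)(W), (1,9)(W), (6,5)(W); every one is W ⇒ L
Every other cell has at least one move into one of the L cells above, so it is W.
L cells per row: a=0: 6, a=1: 4, a=2: 0, a=3: 6, a=4: 4, a=5: 0, a=6: 6; total 26.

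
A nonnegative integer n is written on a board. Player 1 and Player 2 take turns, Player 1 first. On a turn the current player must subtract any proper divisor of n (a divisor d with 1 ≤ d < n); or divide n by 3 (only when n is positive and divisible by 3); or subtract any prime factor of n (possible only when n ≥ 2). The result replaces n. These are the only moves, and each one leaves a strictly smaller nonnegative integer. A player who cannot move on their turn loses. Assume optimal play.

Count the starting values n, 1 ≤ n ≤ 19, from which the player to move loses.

Build the W/L table. Terminal = L. A non-terminal position is W if it has a move to some L; otherwise it is L.
n=0: no move → L
n=1: no move → L
n=2: →0(L), so W
n=3: →0(L), so W
n=4: →2(W), 3(W) — all W, so L
n=5: →0(L), so W
n=6: →4(L), so W
n=7: →0(L), so W
n=8: →4(L), so W
n=9: →3(W), 6(W), 8(W) — all W, so L
n=10: →9(L), so W
n=11: →0(L), so W
n=12: →4(L), so W
n=13: →0(L), so W
n=14: →7(W), 12(W), 13(W) — all W, so L
n=15: →14(L), so W
n=16: →14(L), so W
n=17: →0(L), so W
n=18: →9(L), so W
n=19: →0(L), so W
L entries with 1 ≤ n ≤ 19 (n=0 is outside the asked range and is not counted): n = 1, 4, 9, 14; that makes 4.

4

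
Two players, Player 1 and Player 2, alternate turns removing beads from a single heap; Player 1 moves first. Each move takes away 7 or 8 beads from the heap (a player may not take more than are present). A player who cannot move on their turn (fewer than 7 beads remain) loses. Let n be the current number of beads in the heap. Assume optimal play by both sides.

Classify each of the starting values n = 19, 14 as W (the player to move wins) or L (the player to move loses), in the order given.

19: L, 14: W

Label each position W (a win for the player to move) or L (a loss). A position with no legal move is L; any other position is W exactly when some move reaches an L, and L when every move reaches a W.
n=0: no move → L
n=1: no move → L
n=2: no move → L
n=3: no move → L
n=4: no move → L
n=5: no move → L
n=6: no move → L
n=7: →0(L), so W
n=8: →1(L), so W
n=9: →2(L), so W
n=10: →3(L), so W
n=11: →4(L), so W
n=12: →5(L), so W
n=13: →6(L), so W
n=14: →6(L), so W
n=15: →8(W), 7(W) — all W, so L
n=16: →9(W), 8(W) — all W, so L
n=17: →10(W), 9(W) — all W, so L
n=18: →11(W), 10(W) — all W, so L
n=19: →12(W), 11(W) — all W, so L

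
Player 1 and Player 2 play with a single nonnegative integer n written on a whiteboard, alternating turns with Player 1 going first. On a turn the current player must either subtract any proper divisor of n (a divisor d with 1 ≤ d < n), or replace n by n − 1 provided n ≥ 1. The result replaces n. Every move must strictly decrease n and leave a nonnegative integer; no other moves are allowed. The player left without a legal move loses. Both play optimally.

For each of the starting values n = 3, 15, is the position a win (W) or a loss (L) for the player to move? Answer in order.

Label each position W (a win for the player to move) or L (a loss). A position with no legal move is L; any other position is W exactly when some move reaches an L, and L when every move reaches a W.
n=0: no move → L
n=1: can move to 0, which is L ⇒ W
n=2: the only move is to 1(W), a W ⇒ L
n=3: can move to 2, which is L ⇒ W
n=4: can move to 2, which is L ⇒ W
n=5: the only move is to 4(W), a W ⇒ L
n=6: can move to 5, which is L ⇒ W
n=7: the only move is to 6(W), a W ⇒ L
n=8: can move to 7, which is L ⇒ W
n=9: moves to 6(W), 8(W); every one is W ⇒ L
n=10: can move to 5, which is L ⇒ W
n=11: the only move is to 10(W), a W ⇒ L
n=12: can move to 9, which is L ⇒ W
n=13: the only move is to 12(W), a W ⇒ L
n=14: can move to 7, which is L ⇒ W
n=15: moves to 10(W), 12(W), 14(W); every one is W ⇒ L

3: W, 15: L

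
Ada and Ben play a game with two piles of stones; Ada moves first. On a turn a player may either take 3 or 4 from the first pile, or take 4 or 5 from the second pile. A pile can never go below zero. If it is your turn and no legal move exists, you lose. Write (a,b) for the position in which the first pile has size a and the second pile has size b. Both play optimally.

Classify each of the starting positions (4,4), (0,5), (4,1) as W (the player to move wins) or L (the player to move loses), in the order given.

Work bottom-up. With no move the player to move loses. Otherwise the position is W if at least one move leads to an L position for the opponent, and L if every move leads to a W.
No move ever increases a pile, so every position that can arise here has a ≤ 4 and b ≤ 5; it is enough to label the cells with 0 ≤ a ≤ 4 and 0 ≤ b ≤ 5.
Every move lowers a or b (never raises either), so fill the grid row by row in increasing a, and left to right within a row: each cell's successors are then already labelled.
      b=0  b=1  b=2  b=3  b=4  b=5
a=0:    L    L    L    L    W    W
a=1:    L    L    L    L    W    W
a=2:    L    L    L    L    W    W
a=3:    W    W    W    W    L    L
a=4:    W    W    W    W    L    L
Cells with no legal move (terminal, hence L): (0,0), (0,1), (0,2), (0,3), (1,0), (1,1), (1,2), (1,3), (2,0), (2,1), (2,2), (2,3).
The remaining L cells, each justified by listing all of its moves:
(3,4): only reaches (0,4)(W), (3,0)(W), all W → L
(3,5): only reaches (0,5)(W), (3,1)(W), (3,0)(W), all W → L
(4,4): only reaches (1,4)(W), (0,4)(W), (4,0)(W), all W → L
(4,5): only reaches (1,5)(W), (0,5)(W), (4,1)(W), (4,0)(W), all W → L
Every other cell has at least one move into one of the L cells above, so it is W.
(4,4): one of the L cells justified above, so L
(0,5): the move to (0,1) reaches an L cell, so W
(4,1): the move to (1,1) reaches an L cell, so W

(4,4): L, (0,5): W, (4,1): W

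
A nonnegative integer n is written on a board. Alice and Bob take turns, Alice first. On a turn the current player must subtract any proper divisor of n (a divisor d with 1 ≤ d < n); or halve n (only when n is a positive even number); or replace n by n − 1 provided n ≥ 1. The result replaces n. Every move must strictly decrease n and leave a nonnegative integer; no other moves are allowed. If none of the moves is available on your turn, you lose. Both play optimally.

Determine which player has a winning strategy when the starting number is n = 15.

Classify positions by backward induction: terminal positions (no move available) are L. From any other position, the mover wins iff some move reaches an L.
n=0: no move → L
n=1: can move to 0, which is L ⇒ W
n=2: the only move is to 1(W), a W ⇒ L
n=3: can move to 2, which is L ⇒ W
n=4: can move to 2, which is L ⇒ W
n=5: the only move is to 4(W), a W ⇒ L
n=6: can move to 5, which is L ⇒ W
n=7: the only move is to 6(W), a W ⇒ L
n=8: can move to 7, which is L ⇒ W
n=9: moves to 6(W), 8(W); every one is W ⇒ L
n=10: can move to 5, which is L ⇒ W
n=11: the only move is to 10(W), a W ⇒ L
n=12: can move to 9, which is L ⇒ W
n=13: the only move is to 12(W), a W ⇒ L
n=14: can move to 7, which is L ⇒ W
n=15: moves to 10(W), 12(W), 14(W); every one is W ⇒ L
The starting position 15 is L: whatever Alice does, the opponent receives a W position.

Bob wins.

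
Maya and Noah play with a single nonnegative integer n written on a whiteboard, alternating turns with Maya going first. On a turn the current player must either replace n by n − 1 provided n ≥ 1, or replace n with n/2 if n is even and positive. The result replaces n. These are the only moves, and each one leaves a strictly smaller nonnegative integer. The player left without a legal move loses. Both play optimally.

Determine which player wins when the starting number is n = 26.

Maya wins.

Positions with no move are L. A position that does have a move is losing for the player to move precisely when every available move leads to a winning position for the opponent. Fill in the labels:
n=0: no move → L
n=1: →0(L), so W
n=2: →1(W) only, which is W, so L
n=3: →2(L), so W
n=4: →2(L), so W
n=5: →4(W) only, which is W, so L
n=6: →5(L), so W
n=7: →6(W) only, which is W, so L
n=8: →7(L), so W
n=9: →8(W) only, which is W, so L
n=10: →5(L), so W
n=11: →10(W) only, which is W, so L
n=12: →11(L), so W
n=13: →12(W) only, which is W, so L
n=14: →7(L), so W
n=15: →14(W) only, which is W, so L
n=16: →15(L), so W
n=17: →16(W) only, which is W, so L
n=18: →9(L), so W
n=19: →18(W) only, which is W, so L
n=20: →19(L), so W
n=21: →20(W) only, which is W, so L
n=22: →11(L), so W
n=23: →22(W) only, which is W, so L
n=24: →23(L), so W
n=25: →24(W) only, which is W, so L
n=26: →13(L), so W
The starting position 26 is W: Maya should move to 13, handing over an L position.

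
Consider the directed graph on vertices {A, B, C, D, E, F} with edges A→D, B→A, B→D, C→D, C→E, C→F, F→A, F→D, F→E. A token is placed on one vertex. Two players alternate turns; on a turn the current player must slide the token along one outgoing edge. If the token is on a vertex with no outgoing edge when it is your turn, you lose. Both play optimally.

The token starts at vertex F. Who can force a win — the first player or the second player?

Work bottom-up. With no move the player to move loses. Otherwise the position is W if at least one move leads to an L position for the opponent, and L if every move leads to a W.
Every edge goes from a vertex to one that appears earlier in the order D, E, A, B, F, C, so processing vertices in that order labels each vertex after all of its successors.
D: no outgoing edge → L
E: no outgoing edge → L
A: can move to D, which is L ⇒ W
B: can move to D, which is L ⇒ W
F: can move to E, which is L ⇒ W
C: can move to E, which is L ⇒ W
The starting position F is W: the player to move should move to E, handing over an L position.

The first player wins.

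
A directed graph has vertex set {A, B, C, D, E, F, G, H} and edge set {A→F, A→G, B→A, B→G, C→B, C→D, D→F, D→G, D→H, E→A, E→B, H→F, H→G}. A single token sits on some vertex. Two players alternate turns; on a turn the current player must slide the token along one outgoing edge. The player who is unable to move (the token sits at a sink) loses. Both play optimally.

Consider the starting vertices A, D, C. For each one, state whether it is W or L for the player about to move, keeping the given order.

A: W, D: W, C: L

Build the W/L table. Terminal = L. A non-terminal position is W if it has a move to some L; otherwise it is L.
Every edge goes from a vertex to one that appears earlier in the order G, F, A, B, H, E, D, C, so processing vertices in that order labels each vertex after all of its successors.
G: no outgoing edge → L
F: no outgoing edge → L
A: reaches L-position F → W
B: reaches L-position G → W
H: reaches L-position F → W
E: only reaches B(W), A(W), all W → L
D: reaches L-position F → W
C: only reaches D(W), B(W), all W → L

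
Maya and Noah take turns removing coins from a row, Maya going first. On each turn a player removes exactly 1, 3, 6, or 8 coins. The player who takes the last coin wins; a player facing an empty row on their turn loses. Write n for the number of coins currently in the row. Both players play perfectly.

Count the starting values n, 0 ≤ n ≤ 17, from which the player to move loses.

Compute win/loss labels from the base case upward. A position with no move is L. Any other position is W if it can reach an L in one move, else L.
n=0: no move → L
n=1: can move to 0, which is L ⇒ W
n=2: the only move is to 1(W), a W ⇒ L
n=3: can move to 2, which is L ⇒ W
n=4: moves to 3(W), 1(W); every one is W ⇒ L
n=5: can move to 4, which is L ⇒ W
n=6: can move to 0, which is L ⇒ W
n=7: can move to 4, which is L ⇒ W
n=8: can move to 2, which is L ⇒ W
n=9: moves to 8(W), 6(W), 3(W), 1(W); every one is W ⇒ L
n=10: can move to 9, which is L ⇒ W
n=11: moves to 10(W), 8(W), 5(W), 3(W); every one is W ⇒ L
n=12: can move to 11, which is L ⇒ W
n=13: moves to 12(W), 10(W), 7(W), 5(W); every one is W ⇒ L
n=14: can move to 13, which is L ⇒ W
n=15: can move to 9, which is L ⇒ W
n=16: can move to 13, which is L ⇒ W
n=17: can move to 11, which is L ⇒ W
L entries with 0 ≤ n ≤ 17: n = 0, 2, 4, 9, 11, 13; that makes 6.

6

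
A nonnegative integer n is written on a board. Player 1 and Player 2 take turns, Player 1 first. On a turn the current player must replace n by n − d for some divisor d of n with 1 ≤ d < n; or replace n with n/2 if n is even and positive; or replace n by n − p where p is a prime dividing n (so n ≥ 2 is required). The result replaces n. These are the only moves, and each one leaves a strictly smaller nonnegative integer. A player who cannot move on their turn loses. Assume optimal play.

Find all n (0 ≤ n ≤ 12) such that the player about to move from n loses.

Work bottom-up. With no move the player to move loses. Otherwise the position is W if at least one move leads to an L position for the opponent, and L if every move leads to a W.
n=0: no move → L
n=1: no move → L
n=2: reaches L-position 0 → W
n=3: reaches L-position 0 → W
n=4: only reaches 2(W), 3(W), all W → L
n=5: reaches L-position 0 → W
n=6: reaches L-position 4 → W
n=7: reaches L-position 0 → W
n=8: reaches L-position 4 → W
n=9: only reaches 6(W), 8(W), all W → L
n=10: reaches L-position 9 → W
n=11: reaches L-position 0 → W
n=12: reaches L-position 9 → W
Reading off the rows marked L gives the requested list; there are 4 such values of n.

0, 1, 4, 9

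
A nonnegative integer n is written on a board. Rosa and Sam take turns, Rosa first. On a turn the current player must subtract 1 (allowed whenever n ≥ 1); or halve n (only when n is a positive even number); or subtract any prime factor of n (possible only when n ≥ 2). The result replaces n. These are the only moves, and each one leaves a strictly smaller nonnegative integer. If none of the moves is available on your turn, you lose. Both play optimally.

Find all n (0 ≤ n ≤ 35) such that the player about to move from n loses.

0, 4, 9, 14, 20, 24, 30, 34

Label each position W (a win for the player to move) or L (a loss). A position with no legal move is L; any other position is W exactly when some move reaches an L, and L when every move reaches a W.
n=0: no move → L
n=1: W (go to 0, an L position)
n=2: W (go to 0, an L position)
n=3: W (go to 0, an L position)
n=4: L (options 2(W), 3(W) are all W)
n=5: W (go to 0, an L position)
n=6: W (go to 4, an L position)
n=7: W (go to 0, an L position)
n=8: W (go to 4, an L position)
n=9: L (options 6(W), 8(W) are all W)
n=10: W (go to 9, an L position)
n=11: W (go to 0, an L position)
n=12: W (go to 9, an L position)
n=13: W (go to 0, an L position)
n=14: L (options 7(W), 12(W), 13(W) are all W)
n=15: W (go to 14, an L position)
n=16: W (go to 14, an L position)
n=17: W (go to 0, an L position)
n=18: W (go to 9, an L position)
n=19: W (go to 0, an L position)
n=20: L (options 10(W), 15(W), 18(W), 19(W) are all W)
n=21: W (go to 14, an L position)
n=22: W (go to 20, an L position)
n=23: W (go to 0, an L position)
n=24: L (options 12(W), 21(W), 22(W), 23(W) are all W)
n=25: W (go to 20, an L position)
n=26: W (go to 24, an L position)
n=27: W (go to 24, an L position)
n=28: W (go to 14, an L position)
n=29: W (go to 0, an L position)
n=30: L (options 15(W), 25(W), 27(W), 28(W), 29(W) are all W)
n=31: W (go to 0, an L position)
n=32: W (go to 30, an L position)
n=33: W (go to 30, an L position)
n=34: L (options 17(W), 32(W), 33(W) are all W)
n=35: W (go to 30, an L position)
The losing starting values of n are exactly the entries labelled L in this table (8 of them).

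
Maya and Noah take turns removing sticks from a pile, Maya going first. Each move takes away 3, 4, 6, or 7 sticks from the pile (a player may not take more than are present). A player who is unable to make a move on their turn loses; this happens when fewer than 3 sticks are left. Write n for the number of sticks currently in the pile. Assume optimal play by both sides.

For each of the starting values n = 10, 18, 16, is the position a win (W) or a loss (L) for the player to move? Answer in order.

Work bottom-up. With no move the player to move loses. Otherwise the position is W if at least one move leads to an L position for the opponent, and L if every move leads to a W.
n=0: no move → L
n=1: no move → L
n=2: no move → L
n=3: W (go to 0, an L position)
n=4: W (go to 1, an L position)
n=5: W (go to 2, an L position)
n=6: W (go to 2, an L position)
n=7: W (go to 1, an L position)
n=8: W (go to 2, an L position)
n=9: W (go to 2, an L position)
n=10: L (options 7(W), 6(W), 4(W), 3(W) are all W)
n=11: L (options 8(W), 7(W), 5(W), 4(W) are all W)
n=12: L (options 9(W), 8(W), 6(W), 5(W) are all W)
n=13: W (go to 10, an L position)
n=14: W (go to 11, an L position)
n=15: W (go to 12, an L position)
n=16: W (go to 12, an L position)
n=17: W (go to 11, an L position)
n=18: W (go to 12, an L position)

10: L, 18: W, 16: W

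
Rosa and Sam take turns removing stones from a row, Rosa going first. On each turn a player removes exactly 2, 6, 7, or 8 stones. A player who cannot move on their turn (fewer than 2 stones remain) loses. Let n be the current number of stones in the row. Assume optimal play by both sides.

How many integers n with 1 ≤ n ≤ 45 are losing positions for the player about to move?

13

Classify positions by backward induction: terminal positions (no move available) are L. From any other position, the mover wins iff some move reaches an L.
n=0: no move → L
n=1: no move → L
n=2: reaches L-position 0 → W
n=3: reaches L-position 1 → W
n=4: only reaches 2(W), which is W → L
n=5: only reaches 3(W), which is W → L
n=6: reaches L-position 4 → W
n=7: reaches L-position 5 → W
n=8: reaches L-position 1 → W
n=9: reaches L-position 1 → W
n=10: reaches L-position 4 → W
n=11: reaches L-position 5 → W
n=12: reaches L-position 5 → W
n=13: reaches L-position 5 → W
n=14: only reaches 12(W), 8(W), 7(W), 6(W), all W → L
n=15: only reaches 13(W), 9(W), 8(W), 7(W), all W → L
n=16: reaches L-position 14 → W
n=17: reaches L-position 15 → W
n=18: only reaches 16(W), 12(W), 11(W), 10(W), all W → L
n=19: only reaches 17(W), 13(W), 12(W), 11(W), all W → L
n=20: reaches L-position 18 → W
n=21: reaches L-position 19 → W
n=22: reaches L-position 15 → W
n=23: reaches L-position 15 → W
n=24: reaches L-position 18 → W
n=25: reaches L-position 19 → W
n=26: reaches L-position 19 → W
n=27: reaches L-position 19 → W
n=28: only reaches 26(W), 22(W), 21(W), 20(W), all W → L
n=29: only reaches 27(W), 23(W), 22(W), 21(W), all W → L
n=30: reaches L-position 28 → W
n=31: reaches L-position 29 → W
n=32: only reaches 30(W), 26(W), 25(W), 24(W), all W → L
n=33: only reaches 31(W), 27(W), 26(W), 25(W), all W → L
n=34: reaches L-position 32 → W
n=35: reaches L-position 33 → W
n=36: reaches L-position 29 → W
n=37: reaches L-position 29 → W
n=38: reaches L-position 32 → W
n=39: reaches L-position 33 → W
n=40: reaches L-position 33 → W
n=41: reaches L-position 33 → W
n=42: only reaches 40(W), 36(W), 35(W), 34(W), all W → L
n=43: only reaches 41(W), 37(W), 36(W), 35(W), all W → L
n=44: reaches L-position 42 → W
n=45: reaches L-position 43 → W
L entries with 1 ≤ n ≤ 45 (n=0 is outside the asked range and is not counted): n = 1, 4, 5, 14, 15, 18, 19, 28, 29, 32, 33, 42, 43; that makes 13.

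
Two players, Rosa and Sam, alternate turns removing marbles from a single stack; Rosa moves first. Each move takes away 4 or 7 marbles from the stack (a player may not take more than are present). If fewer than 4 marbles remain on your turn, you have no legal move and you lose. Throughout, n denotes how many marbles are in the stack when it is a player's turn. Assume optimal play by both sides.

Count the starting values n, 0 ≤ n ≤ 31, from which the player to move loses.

Label each position W (a win for the player to move) or L (a loss). A position with no legal move is L; any other position is W exactly when some move reaches an L, and L when every move reaches a W.
n=0: no move → L
n=1: no move → L
n=2: no move → L
n=3: no move → L
n=4: can move to 0, which is L ⇒ W
n=5: can move to 1, which is L ⇒ W
n=6: can move to 2, which is L ⇒ W
n=7: can move to 3, which is L ⇒ W
n=8: can move to 1, which is L ⇒ W
n=9: can move to 2, which is L ⇒ W
n=10: can move to 3, which is L ⇒ W
n=11: moves to 7(W), 4(W); every one is W ⇒ L
n=12: moves to 8(W), 5(W); every one is W ⇒ L
n=13: moves to 9(W), 6(W); every one is W ⇒ L
n=14: moves to 10(W), 7(W); every one is W ⇒ L
n=15: can move to 11, which is L ⇒ W
n=16: can move to 12, which is L ⇒ W
n=17: can move to 13, which is L ⇒ W
n=18: can move to 14, which is L ⇒ W
n=19: can move to 12, which is L ⇒ W
n=20: can move to 13, which is L ⇒ W
n=21: can move to 14, which is L ⇒ W
n=22: moves to 18(W), 15(W); every one is W ⇒ L
n=23: moves to 19(W), 16(W); every one is W ⇒ L
n=24: moves to 20(W), 17(W); every one is W ⇒ L
n=25: moves to 21(W), 18(W); every one is W ⇒ L
n=26: can move to 22, which is L ⇒ W
n=27: can move to 23, which is L ⇒ W
n=28: can move to 24, which is L ⇒ W
n=29: can move to 25, which is L ⇒ W
n=30: can move to 23, which is L ⇒ W
n=31: can move to 24, which is L ⇒ W
L entries with 0 ≤ n ≤ 31: n = 0, 1, 2, 3, 11, 12, 13, 14, 22, 23, 24, 25; that makes 12.

12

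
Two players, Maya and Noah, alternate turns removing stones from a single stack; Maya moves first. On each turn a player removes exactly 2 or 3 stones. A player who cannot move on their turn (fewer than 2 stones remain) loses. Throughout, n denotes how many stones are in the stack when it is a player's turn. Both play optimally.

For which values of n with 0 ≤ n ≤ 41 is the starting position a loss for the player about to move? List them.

Compute win/loss labels from the base case upward. A position with no move is L. Any other position is W if it can reach an L in one move, else L.
n=0: no move → L
n=1: no move → L
n=2: →0(L), so W
n=3: →1(L), so W
n=4: →1(L), so W
n=5: →3(W), 2(W) — all W, so L
n=6: →4(W), 3(W) — all W, so L
n=7: →5(L), so W
n=8: →6(L), so W
n=9: →6(L), so W
n=10: →8(W), 7(W) — all W, so L
n=11: →9(W), 8(W) — all W, so L
n=12: →10(L), so W
n=13: →11(L), so W
n=14: →11(L), so W
n=15: →13(W), 12(W) — all W, so L
n=16: →14(W), 13(W) — all W, so L
n=17: →15(L), so W
n=18: →16(L), so W
n=19: →16(L), so W
n=20: →18(W), 17(W) — all W, so L
n=21: →19(W), 18(W) — all W, so L
n=22: →20(L), so W
n=23: →21(L), so W
n=24: →21(L), so W
n=25: →23(W), 22(W) — all W, so L
n=26: →24(W), 23(W) — all W, so L
n=27: →25(L), so W
n=28: →26(L), so W
n=29: →26(L), so W
n=30: →28(W), 27(W) — all W, so L
n=31: →29(W), 28(W) — all W, so L
n=32: →30(L), so W
n=33: →31(L), so W
n=34: →31(L), so W
n=35: →33(W), 32(W) — all W, so L
n=36: →34(W), 33(W) — all W, so L
n=37: →35(L), so W
n=38: →36(L), so W
n=39: →36(L), so W
n=40: →38(W), 37(W) — all W, so L
n=41: →39(W), 38(W) — all W, so L
Reading off the rows marked L gives the requested list; there are 18 such values of n.

0, 1, 5, 6, 10, 11, 15, 16, 20, 21, 25, 26, 30, 31, 35, 36, 40, 41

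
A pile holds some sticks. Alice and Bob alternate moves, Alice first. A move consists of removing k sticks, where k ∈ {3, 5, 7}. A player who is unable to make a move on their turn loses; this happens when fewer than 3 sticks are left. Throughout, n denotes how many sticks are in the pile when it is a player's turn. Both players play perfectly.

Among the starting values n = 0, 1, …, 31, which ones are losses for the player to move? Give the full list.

0, 1, 2, 10, 11, 12, 20, 21, 22, 30, 31

Build the W/L table. Terminal = L. A non-terminal position is W if it has a move to some L; otherwise it is L.
n=0: no move → L
n=1: no move → L
n=2: no move → L
n=3: reaches L-position 0 → W
n=4: reaches L-position 1 → W
n=5: reaches L-position 2 → W
n=6: reaches L-position 1 → W
n=7: reaches L-position 2 → W
n=8: reaches L-position 1 → W
n=9: reaches L-position 2 → W
n=10: only reaches 7(W), 5(W), 3(W), all W → L
n=11: only reaches 8(W), 6(W), 4(W), all W → L
n=12: only reaches 9(W), 7(W), 5(W), all W → L
n=13: reaches L-position 10 → W
n=14: reaches L-position 11 → W
n=15: reaches L-position 12 → W
n=16: reaches L-position 11 → W
n=17: reaches L-position 12 → W
n=18: reaches L-position 11 → W
n=19: reaches L-position 12 → W
n=20: only reaches 17(W), 15(W), 13(W), all W → L
n=21: only reaches 18(W), 16(W), 14(W), all W → L
n=22: only reaches 19(W), 17(W), 15(W), all W → L
n=23: reaches L-position 20 → W
n=24: reaches L-position 21 → W
n=25: reaches L-position 22 → W
n=26: reaches L-position 21 → W
n=27: reaches L-position 22 → W
n=28: reaches L-position 21 → W
n=29: reaches L-position 22 → W
n=30: only reaches 27(W), 25(W), 23(W), all W → L
n=31: only reaches 28(W), 26(W), 24(W), all W → L
Reading off the rows marked L gives the requested list; there are 11 such values of n.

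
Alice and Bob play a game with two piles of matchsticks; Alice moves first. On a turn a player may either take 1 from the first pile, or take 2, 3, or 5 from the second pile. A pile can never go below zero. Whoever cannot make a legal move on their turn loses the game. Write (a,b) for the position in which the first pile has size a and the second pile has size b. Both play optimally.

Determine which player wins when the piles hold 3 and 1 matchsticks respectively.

Alice wins.

Build the W/L table. Terminal = L. A non-terminal position is W if it has a move to some L; otherwise it is L.
No move ever increases a pile, so every position that can arise here has a ≤ 3 and b ≤ 1; it is enough to label the cells with 0 ≤ a ≤ 3 and 0 ≤ b ≤ 1.
Every move lowers a or b (never raises either), so fill the grid row by row in increasing a, and left to right within a row: each cell's successors are then already labelled.
      b=0  b=1
a=0:    L    L
a=1:    W    W
a=2:    L    L
a=3:    W    W
Cells with no legal move (terminal, hence L): (0,0), (0,1).
The remaining L cells, each justified by listing all of its moves:
(2,0): →(1,0)(W) only, which is W, so L
(2,1): →(1,1)(W) only, which is W, so L
Every other cell has at least one move into one of the L cells above, so it is W.
The starting position (3,1) is W: Alice should move to (2,1), handing over an L position.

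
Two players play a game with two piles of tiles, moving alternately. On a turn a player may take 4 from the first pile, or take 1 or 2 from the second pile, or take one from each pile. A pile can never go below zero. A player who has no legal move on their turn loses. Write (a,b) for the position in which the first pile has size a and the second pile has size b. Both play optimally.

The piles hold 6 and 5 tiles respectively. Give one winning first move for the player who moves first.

Move to (6,4).

Use the standard recursion: the mover loses at a terminal position; elsewhere, the mover wins exactly when some move hands the opponent an L position.
No move ever increases a pile, so every position that can arise here has a ≤ 6 and b ≤ 5; it is enough to label the cells with 0 ≤ a ≤ 6 and 0 ≤ b ≤ 5.
Every move lowers a or b (never raises either), so fill the grid row by row in increasing a, and left to right within a row: each cell's successors are then already labelled.
      b=0  b=1  b=2  b=3  b=4  b=5
a=0:    L    W    W    L    W    W
a=1:    L    W    W    L    W    W
a=2:    L    W    W    L    W    W
a=3:    L    W    W    L    W    W
a=4:    W    W    L    W    W    L
a=5:    W    L    W    W    L    W
a=6:    W    L    W    W    L    W
Cells with no legal move (terminal, hence L): (0,0), (1,0), (2,0), (3,0).
The remaining L cells, each justified by listing all of its moves:
(0,3): →(0,2)(W), (0,1)(W) — all W, so L
(1,3): →(1,2)(W), (1,1)(W), (0,2)(W) — all W, so L
(2,3): →(2,2)(W), (2,1)(W), (1,2)(W) — all W, so L
(3,3): →(3,2)(W), (3,1)(W), (2,2)(W) — all W, so L
(4,2): →(0,2)(W), (4,1)(W), (4,0)(W), (3,1)(W) — all W, so L
(4,5): →(0,5)(W), (4,4)(W), (4,3)(W), (3,4)(W) — all W, so L
(5,1): →(1,1)(W), (5,0)(W), (4,0)(W) — all W, so L
(5,4): →(1,4)(W), (5,3)(W), (5,2)(W), (4,3)(W) — all W, so L
(6,1): →(2,1)(W), (6,0)(W), (5,0)(W) — all W, so L
(6,4): →(2,4)(W), (6,3)(W), (6,2)(W), (5,3)(W) — all W, so L
Every other cell has at least one move into one of the L cells above, so it is W.
From (6,5), the L positions reachable in one move are: (6,4), (5,4). Any move reaching one of these is winning.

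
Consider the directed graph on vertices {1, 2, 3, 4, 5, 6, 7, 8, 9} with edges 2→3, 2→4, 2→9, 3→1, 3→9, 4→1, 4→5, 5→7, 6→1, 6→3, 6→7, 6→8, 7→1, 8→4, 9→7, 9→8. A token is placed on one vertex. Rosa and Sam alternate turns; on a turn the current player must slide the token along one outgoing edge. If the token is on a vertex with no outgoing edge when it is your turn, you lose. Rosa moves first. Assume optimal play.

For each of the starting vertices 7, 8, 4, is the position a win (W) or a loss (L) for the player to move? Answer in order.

7: W, 8: L, 4: W

Positions with no move are L. A position that does have a move is losing for the player to move precisely when every available move leads to a winning position for the opponent. Fill in the labels:
Every edge goes from a vertex to one that appears earlier in the order 1, 7, 5, 4, 8, 9, 3, 6, 2, so processing vertices in that order labels each vertex after all of its successors.
1: no outgoing edge → L
7: →1(L), so W
5: →7(W) only, which is W, so L
4: →5(L), so W
8: →4(W) only, which is W, so L
9: →8(L), so W
3: →1(L), so W
6: →8(L), so W
2: →3(W), 9(W), 4(W) — all W, so L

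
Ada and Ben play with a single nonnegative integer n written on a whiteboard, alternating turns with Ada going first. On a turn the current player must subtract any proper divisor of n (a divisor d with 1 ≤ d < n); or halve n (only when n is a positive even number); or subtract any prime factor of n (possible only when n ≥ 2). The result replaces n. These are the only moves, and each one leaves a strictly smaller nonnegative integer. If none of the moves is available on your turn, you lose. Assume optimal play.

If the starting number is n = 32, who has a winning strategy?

Work bottom-up. With no move the player to move loses. Otherwise the position is W if at least one move leads to an L position for the opponent, and L if every move leads to a W.
n=0: no move → L
n=1: no move → L
n=2: →0(L), so W
n=3: →0(L), so W
n=4: →2(W), 3(W) — all W, so L
n=5: →0(L), so W
n=6: →4(L), so W
n=7: →0(L), so W
n=8: →4(L), so W
n=9: →6(W), 8(W) — all W, so L
n=10: →9(L), so W
n=11: →0(L), so W
n=12: →9(L), so W
n=13: →0(L), so W
n=14: →7(W), 12(W), 13(W) — all W, so L
n=15: →14(L), so W
n=16: →14(L), so W
n=17: →0(L), so W
n=18: →9(L), so W
n=19: →0(L), so W
n=20: →10(W), 15(W), 16(W), 18(W), 19(W) — all W, so L
n=21: →14(L), so W
n=22: →20(L), so W
n=23: →0(L), so W
n=24: →20(L), so W
n=25: →20(L), so W
n=26: →13(W), 24(W), 25(W) — all W, so L
n=27: →26(L), so W
n=28: →14(L), so W
n=29: →0(L), so W
n=30: →20(L), so W
n=31: →0(L), so W
n=32: →16(W), 24(W), 28(W), 30(W), 31(W) — all W, so L
Every move from 32 reaches a W position, so the mover loses.

Ben wins.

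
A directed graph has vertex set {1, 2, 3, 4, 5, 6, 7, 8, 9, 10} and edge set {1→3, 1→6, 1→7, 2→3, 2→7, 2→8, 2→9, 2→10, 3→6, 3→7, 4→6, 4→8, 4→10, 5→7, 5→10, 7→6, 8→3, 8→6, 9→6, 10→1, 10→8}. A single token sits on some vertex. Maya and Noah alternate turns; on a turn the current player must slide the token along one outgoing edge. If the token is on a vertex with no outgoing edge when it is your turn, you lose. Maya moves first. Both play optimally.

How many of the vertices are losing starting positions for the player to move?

Work bottom-up. With no move the player to move loses. Otherwise the position is W if at least one move leads to an L position for the opponent, and L if every move leads to a W.
Every edge goes from a vertex to one that appears earlier in the order 6, 7, 3, 8, 1, 10, 9, 4, 2, 5, so processing vertices in that order labels each vertex after all of its successors.
6: no outgoing edge → L
7: W (go to 6, an L position)
3: W (go to 6, an L position)
8: W (go to 6, an L position)
1: W (go to 6, an L position)
10: L (options 1(W), 8(W) are all W)
9: W (go to 6, an L position)
4: W (go to 10, an L position)
2: W (go to 10, an L position)
5: W (go to 10, an L position)
The L vertices are 6, 10; that is 2 in all.

2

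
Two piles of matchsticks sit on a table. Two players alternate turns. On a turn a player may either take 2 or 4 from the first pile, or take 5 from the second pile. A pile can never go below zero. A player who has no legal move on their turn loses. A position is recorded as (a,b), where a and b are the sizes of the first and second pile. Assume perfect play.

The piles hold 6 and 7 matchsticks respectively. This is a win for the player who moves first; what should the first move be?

Positions with no move are L. A position that does have a move is losing for the player to move precisely when every available move leads to a winning position for the opponent. Fill in the labels:
No move ever increases a pile, so every position that can arise here has a ≤ 6 and b ≤ 7; it is enough to label the cells with 0 ≤ a ≤ 6 and 0 ≤ b ≤ 7.
Every move lowers a or b (never raises either), so fill the grid row by row in increasing a, and left to right within a row: each cell's successors are then already labelled.
      b=0  b=1  b=2  b=3  b=4  b=5  b=6  b=7
a=0:    L    L    L    L    L    W    W    W
a=1:    L    L    L    L    L    W    W    W
a=2:    W    W    W    W    W    L    L    L
a=3:    W    W    W    W    W    L    L    L
a=4:    W    W    W    W    W    W    W    W
a=5:    W    W    W    W    W    W    W    W
a=6:    L    L    L    L    L    W    W    W
Cells with no legal move (terminal, hence L): (0,0), (0,1), (0,2), (0,3), (0,4), (1,0), (1,1), (1,2), (1,3), (1,4).
The remaining L cells, each justified by listing all of its moves:
(2,5): only reaches (0,5)(W), (2,0)(W), all W → L
(2,6): only reaches (0,6)(W), (2,1)(W), all W → L
(2,7): only reaches (0,7)(W), (2,2)(W), all W → L
(3,5): only reaches (1,5)(W), (3,0)(W), all W → L
(3,6): only reaches (1,6)(W), (3,1)(W), all W → L
(3,7): only reaches (1,7)(W), (3,2)(W), all W → L
(6,0): only reaches (4,0)(W), (2,0)(W), all W → L
(6,1): only reaches (4,1)(W), (2,1)(W), all W → L
(6,2): only reaches (4,2)(W), (2,2)(W), all W → L
(6,3): only reaches (4,3)(W), (2,3)(W), all W → L
(6,4): only reaches (4,4)(W), (2,4)(W), all W → L
Every other cell has at least one move into one of the L cells above, so it is W.
From (6,7), the L positions reachable in one move are: (2,7), (6,2). Any move reaching one of these is winning.

Move to (2,7).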